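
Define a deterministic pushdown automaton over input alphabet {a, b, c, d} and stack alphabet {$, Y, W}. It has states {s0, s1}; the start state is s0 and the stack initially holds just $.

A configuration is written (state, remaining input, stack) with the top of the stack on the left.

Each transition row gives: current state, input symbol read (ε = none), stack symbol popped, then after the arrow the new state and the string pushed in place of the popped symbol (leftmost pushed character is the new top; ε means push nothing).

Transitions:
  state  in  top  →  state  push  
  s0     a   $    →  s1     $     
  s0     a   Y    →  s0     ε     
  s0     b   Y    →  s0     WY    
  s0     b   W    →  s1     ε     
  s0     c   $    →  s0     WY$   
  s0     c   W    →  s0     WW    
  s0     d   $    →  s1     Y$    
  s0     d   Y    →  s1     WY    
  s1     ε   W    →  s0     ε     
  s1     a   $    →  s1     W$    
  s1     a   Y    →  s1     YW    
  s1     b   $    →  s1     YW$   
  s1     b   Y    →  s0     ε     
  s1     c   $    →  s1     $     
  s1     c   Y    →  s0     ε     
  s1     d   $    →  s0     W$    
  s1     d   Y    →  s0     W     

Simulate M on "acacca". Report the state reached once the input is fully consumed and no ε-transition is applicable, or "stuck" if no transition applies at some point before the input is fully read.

stuck

(s0, acacca, $) ⊢ (s1, cacca, $) ⊢ (s1, acca, $) ⊢ (s1, cca, W$) ⊢ (s0, cca, $) ⊢ (s0, ca, WY$) ⊢ (s0, a, WWY$)
No transition for (s0, a, top W); M blocks with input a remaining.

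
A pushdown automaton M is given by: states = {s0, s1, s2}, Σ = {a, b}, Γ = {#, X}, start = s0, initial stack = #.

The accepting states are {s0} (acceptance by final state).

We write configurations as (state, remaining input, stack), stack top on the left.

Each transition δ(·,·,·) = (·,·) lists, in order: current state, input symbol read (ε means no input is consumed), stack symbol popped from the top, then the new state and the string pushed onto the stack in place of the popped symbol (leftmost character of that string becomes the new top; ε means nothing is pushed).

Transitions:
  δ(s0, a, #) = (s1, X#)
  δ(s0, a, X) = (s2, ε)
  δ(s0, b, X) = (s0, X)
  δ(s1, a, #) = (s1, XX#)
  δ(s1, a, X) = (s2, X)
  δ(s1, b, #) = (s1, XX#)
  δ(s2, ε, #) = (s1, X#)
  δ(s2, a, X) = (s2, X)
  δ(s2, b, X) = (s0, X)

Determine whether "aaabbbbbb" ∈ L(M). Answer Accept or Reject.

One accepting computation: (s0, aaabbbbbb, #) ⊢ (s1, aabbbbbb, X#) ⊢ (s2, abbbbbb, X#) ⊢ (s2, bbbbbb, X#) ⊢ (s0, bbbbb, X#) ⊢ (s0, bbbb, X#) ⊢ (s0, bbb, X#) ⊢ (s0, bb, X#) ⊢ (s0, b, X#) ⊢ (s0, ε, X#)
All input consumed and state s0 ∈ F.

Accept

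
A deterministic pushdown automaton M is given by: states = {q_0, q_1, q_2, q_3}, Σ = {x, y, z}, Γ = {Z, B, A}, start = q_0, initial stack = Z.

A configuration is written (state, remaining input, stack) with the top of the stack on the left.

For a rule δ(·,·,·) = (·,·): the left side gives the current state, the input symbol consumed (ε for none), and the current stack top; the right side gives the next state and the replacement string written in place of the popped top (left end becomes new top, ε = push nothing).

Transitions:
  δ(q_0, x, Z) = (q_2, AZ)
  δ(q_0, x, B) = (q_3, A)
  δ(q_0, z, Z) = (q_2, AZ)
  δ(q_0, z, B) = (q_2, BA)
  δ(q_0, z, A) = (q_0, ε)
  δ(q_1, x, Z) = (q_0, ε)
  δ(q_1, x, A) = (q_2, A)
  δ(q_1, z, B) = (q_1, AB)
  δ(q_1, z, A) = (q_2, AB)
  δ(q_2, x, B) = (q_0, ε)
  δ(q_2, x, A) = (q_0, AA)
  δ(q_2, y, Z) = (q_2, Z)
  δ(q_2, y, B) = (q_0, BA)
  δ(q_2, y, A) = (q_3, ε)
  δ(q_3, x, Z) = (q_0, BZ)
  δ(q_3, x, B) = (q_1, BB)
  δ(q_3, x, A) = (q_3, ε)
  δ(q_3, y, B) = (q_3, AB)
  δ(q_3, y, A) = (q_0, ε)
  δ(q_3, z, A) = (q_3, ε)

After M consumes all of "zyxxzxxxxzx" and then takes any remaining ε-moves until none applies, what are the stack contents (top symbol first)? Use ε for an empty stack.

AZ

(q_0, zyxxzxxxxzx, Z)
  read z, top Z: go to q_2, push AZ → (q_2, yxxzxxxxzx, AZ)
  read y, top A: go to q_3, push ε → (q_3, xxzxxxxzx, Z)
  read x, top Z: go to q_0, push BZ → (q_0, xzxxxxzx, BZ)
  read x, top B: go to q_3, push A → (q_3, zxxxxzx, AZ)
  read z, top A: go to q_3, push ε → (q_3, xxxxzx, Z)
  read x, top Z: go to q_0, push BZ → (q_0, xxxzx, BZ)
  read x, top B: go to q_3, push A → (q_3, xxzx, AZ)
  read x, top A: go to q_3, push ε → (q_3, xzx, Z)
  read x, top Z: go to q_0, push BZ → (q_0, zx, BZ)
  read z, top B: go to q_2, push BA → (q_2, x, BAZ)
  read x, top B: go to q_0, push ε → (q_0, ε, AZ)
All input consumed in state q_0 with stack AZ.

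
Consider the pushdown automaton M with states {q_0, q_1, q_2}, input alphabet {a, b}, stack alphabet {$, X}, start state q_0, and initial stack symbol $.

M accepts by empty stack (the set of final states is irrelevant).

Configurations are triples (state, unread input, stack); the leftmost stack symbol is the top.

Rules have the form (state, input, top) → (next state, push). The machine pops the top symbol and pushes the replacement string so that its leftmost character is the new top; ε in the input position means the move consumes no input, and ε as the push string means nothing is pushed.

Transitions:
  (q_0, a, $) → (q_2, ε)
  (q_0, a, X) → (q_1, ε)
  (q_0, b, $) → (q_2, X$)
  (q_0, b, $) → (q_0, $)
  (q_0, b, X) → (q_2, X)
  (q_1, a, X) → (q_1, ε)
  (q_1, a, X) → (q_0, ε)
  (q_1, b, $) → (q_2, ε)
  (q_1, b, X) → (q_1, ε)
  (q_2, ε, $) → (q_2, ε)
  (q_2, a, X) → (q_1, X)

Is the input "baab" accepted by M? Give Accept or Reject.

One accepting computation: (q_0, baab, $) ⊢ (q_2, aab, X$) ⊢ (q_1, ab, X$) ⊢ (q_1, b, $) ⊢ (q_2, ε, ε)
All input consumed and the stack is empty.

Accept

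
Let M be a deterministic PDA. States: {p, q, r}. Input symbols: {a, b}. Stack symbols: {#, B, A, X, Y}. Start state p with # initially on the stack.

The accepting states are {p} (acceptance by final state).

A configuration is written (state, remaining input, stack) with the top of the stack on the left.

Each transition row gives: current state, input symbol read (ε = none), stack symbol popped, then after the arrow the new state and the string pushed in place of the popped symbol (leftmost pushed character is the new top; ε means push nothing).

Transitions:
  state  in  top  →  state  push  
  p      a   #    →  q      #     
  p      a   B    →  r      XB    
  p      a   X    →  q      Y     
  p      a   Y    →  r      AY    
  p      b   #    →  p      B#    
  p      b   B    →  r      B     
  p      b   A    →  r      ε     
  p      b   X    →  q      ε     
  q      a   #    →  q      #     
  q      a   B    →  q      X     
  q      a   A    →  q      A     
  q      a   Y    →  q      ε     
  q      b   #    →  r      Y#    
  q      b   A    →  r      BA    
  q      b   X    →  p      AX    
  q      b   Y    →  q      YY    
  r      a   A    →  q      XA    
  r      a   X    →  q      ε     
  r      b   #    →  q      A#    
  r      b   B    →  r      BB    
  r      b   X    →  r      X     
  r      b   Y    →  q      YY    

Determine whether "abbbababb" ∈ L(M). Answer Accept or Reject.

(p, abbbababb, #)
  read a, top #: go to q, push # → (q, bbbababb, #)
  read b, top #: go to r, push Y# → (r, bbababb, Y#)
  read b, top Y: go to q, push YY → (q, bababb, YY#)
  read b, top Y: go to q, push YY → (q, ababb, YYY#)
  read a, top Y: go to q, push ε → (q, babb, YY#)
  read b, top Y: go to q, push YY → (q, abb, YYY#)
  read a, top Y: go to q, push ε → (q, bb, YY#)
  read b, top Y: go to q, push YY → (q, b, YYY#)
  read b, top Y: go to q, push YY → (q, ε, YYYY#)
All input consumed; state q ∉ F and no further ε-move applies.

Reject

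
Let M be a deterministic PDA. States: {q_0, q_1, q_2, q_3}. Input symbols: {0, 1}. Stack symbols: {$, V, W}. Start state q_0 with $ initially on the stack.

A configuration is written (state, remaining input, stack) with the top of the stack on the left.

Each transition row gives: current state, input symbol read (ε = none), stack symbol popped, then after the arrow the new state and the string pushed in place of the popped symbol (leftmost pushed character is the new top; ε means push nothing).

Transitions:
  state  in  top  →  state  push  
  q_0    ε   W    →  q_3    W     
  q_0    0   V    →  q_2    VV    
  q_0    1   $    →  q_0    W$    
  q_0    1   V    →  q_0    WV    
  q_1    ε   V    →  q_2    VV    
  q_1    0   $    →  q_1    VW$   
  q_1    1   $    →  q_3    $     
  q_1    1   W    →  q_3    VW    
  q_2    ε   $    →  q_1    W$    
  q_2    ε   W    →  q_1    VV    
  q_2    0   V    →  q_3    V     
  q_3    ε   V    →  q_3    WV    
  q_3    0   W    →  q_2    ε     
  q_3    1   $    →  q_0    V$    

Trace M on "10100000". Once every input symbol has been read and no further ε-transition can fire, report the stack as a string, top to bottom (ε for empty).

VW$

(q_0, 10100000, $)
  read 1, top $: go to q_0, push W$ → (q_0, 0100000, W$)
  ε-move, top W: go to q_3, push W → (q_3, 0100000, W$)
  read 0, top W: go to q_2, push ε → (q_2, 100000, $)
  ε-move, top $: go to q_1, push W$ → (q_1, 100000, W$)
  read 1, top W: go to q_3, push VW → (q_3, 00000, VW$)
  ε-move, top V: go to q_3, push WV → (q_3, 00000, WVW$)
  read 0, top W: go to q_2, push ε → (q_2, 0000, VW$)
  read 0, top V: go to q_3, push V → (q_3, 000, VW$)
  ε-move, top V: go to q_3, push WV → (q_3, 000, WVW$)
  read 0, top W: go to q_2, push ε → (q_2, 00, VW$)
  read 0, top V: go to q_3, push V → (q_3, 0, VW$)
  ε-move, top V: go to q_3, push WV → (q_3, 0, WVW$)
  read 0, top W: go to q_2, push ε → (q_2, ε, VW$)
All input consumed in state q_2 with stack VW$.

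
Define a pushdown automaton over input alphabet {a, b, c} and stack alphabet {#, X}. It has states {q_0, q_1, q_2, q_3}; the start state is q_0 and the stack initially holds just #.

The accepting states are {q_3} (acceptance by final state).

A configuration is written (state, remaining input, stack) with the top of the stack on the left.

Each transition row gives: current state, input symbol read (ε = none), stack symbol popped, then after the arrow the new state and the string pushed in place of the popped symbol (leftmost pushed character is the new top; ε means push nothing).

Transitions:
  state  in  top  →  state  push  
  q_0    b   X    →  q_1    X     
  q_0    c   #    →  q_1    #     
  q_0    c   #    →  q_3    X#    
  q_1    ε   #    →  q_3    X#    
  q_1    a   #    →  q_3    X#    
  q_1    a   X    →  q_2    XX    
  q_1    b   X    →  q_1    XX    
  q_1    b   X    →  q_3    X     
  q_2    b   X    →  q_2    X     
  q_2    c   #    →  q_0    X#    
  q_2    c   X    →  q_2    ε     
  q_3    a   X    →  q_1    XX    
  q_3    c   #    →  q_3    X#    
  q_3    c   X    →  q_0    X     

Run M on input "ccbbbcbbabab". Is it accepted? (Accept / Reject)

One accepting computation: (q_0, ccbbbcbbabab, #) ⊢ (q_3, cbbbcbbabab, X#) ⊢ (q_0, bbbcbbabab, X#) ⊢ (q_1, bbcbbabab, X#) ⊢ (q_1, bcbbabab, XX#) ⊢ (q_3, cbbabab, XX#) ⊢ (q_0, bbabab, XX#) ⊢ (q_1, babab, XX#) ⊢ (q_3, abab, XX#) ⊢ (q_1, bab, XXX#) ⊢ (q_3, ab, XXX#) ⊢ (q_1, b, XXXX#) ⊢ (q_3, ε, XXXX#)
All input consumed and state q_3 ∈ F.

Accept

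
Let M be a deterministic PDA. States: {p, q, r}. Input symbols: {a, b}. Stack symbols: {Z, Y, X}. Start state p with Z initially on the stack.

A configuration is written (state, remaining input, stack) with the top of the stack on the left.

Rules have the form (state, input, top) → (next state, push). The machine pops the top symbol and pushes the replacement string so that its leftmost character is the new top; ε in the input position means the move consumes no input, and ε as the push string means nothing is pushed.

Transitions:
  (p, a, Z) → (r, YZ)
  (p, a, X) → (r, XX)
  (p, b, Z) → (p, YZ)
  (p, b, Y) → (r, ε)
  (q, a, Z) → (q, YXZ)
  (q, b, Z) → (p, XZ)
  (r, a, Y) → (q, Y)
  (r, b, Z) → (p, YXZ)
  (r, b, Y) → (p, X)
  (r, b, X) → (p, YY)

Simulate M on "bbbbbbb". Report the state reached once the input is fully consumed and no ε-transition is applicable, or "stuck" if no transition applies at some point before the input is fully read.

p

(p, bbbbbbb, Z)
  read b, top Z: go to p, push YZ → (p, bbbbbb, YZ)
  read b, top Y: go to r, push ε → (r, bbbbb, Z)
  read b, top Z: go to p, push YXZ → (p, bbbb, YXZ)
  read b, top Y: go to r, push ε → (r, bbb, XZ)
  read b, top X: go to p, push YY → (p, bb, YYZ)
  read b, top Y: go to r, push ε → (r, b, YZ)
  read b, top Y: go to p, push X → (p, ε, XZ)
All input consumed; M is in state p.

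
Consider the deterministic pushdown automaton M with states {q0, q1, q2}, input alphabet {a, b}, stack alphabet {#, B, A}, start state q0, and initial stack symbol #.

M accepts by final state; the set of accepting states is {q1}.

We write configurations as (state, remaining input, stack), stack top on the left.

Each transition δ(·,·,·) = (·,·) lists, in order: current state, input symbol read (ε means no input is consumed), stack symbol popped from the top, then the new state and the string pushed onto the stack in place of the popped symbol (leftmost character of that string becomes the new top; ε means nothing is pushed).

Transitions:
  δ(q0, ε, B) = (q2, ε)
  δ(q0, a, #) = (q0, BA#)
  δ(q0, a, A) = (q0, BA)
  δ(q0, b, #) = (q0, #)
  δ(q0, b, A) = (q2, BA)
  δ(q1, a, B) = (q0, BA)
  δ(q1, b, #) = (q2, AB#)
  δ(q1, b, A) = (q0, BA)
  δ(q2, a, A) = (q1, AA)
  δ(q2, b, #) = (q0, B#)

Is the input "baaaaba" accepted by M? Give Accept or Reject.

Reject

(q0, baaaaba, #)
  read b, top #: go to q0, push # → (q0, aaaaba, #)
  read a, top #: go to q0, push BA# → (q0, aaaba, BA#)
  ε-move, top B: go to q2, push ε → (q2, aaaba, A#)
  read a, top A: go to q1, push AA → (q1, aaba, AA#)
No transition applies at (q1, aaba, AA#); input not fully consumed.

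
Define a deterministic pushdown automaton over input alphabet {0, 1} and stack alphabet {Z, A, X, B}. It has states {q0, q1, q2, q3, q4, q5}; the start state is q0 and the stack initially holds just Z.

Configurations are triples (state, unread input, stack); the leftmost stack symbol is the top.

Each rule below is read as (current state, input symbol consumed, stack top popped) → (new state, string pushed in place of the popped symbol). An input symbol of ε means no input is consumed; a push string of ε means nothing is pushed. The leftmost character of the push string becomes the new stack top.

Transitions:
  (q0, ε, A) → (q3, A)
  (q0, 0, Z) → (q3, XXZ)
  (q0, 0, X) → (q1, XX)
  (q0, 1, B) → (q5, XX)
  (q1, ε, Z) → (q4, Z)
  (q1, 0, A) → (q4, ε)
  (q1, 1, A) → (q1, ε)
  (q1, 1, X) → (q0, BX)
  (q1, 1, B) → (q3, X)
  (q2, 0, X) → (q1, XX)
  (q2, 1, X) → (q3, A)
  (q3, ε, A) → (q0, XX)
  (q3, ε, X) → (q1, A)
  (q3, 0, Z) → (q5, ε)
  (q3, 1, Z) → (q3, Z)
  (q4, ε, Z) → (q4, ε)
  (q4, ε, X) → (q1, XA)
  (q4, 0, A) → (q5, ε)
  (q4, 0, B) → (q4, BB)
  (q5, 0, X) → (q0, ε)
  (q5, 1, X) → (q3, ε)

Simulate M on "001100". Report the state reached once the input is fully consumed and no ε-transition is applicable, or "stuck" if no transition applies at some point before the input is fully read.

q1

(q0, 001100, Z) ⊢ (q3, 01100, XXZ) ⊢ (q1, 01100, AXZ) ⊢ (q4, 1100, XZ) ⊢ (q1, 1100, XAZ) ⊢ (q0, 100, BXAZ) ⊢ (q5, 00, XXXAZ) ⊢ (q0, 0, XXAZ) ⊢ (q1, ε, XXXAZ)
All input consumed; M is in state q1.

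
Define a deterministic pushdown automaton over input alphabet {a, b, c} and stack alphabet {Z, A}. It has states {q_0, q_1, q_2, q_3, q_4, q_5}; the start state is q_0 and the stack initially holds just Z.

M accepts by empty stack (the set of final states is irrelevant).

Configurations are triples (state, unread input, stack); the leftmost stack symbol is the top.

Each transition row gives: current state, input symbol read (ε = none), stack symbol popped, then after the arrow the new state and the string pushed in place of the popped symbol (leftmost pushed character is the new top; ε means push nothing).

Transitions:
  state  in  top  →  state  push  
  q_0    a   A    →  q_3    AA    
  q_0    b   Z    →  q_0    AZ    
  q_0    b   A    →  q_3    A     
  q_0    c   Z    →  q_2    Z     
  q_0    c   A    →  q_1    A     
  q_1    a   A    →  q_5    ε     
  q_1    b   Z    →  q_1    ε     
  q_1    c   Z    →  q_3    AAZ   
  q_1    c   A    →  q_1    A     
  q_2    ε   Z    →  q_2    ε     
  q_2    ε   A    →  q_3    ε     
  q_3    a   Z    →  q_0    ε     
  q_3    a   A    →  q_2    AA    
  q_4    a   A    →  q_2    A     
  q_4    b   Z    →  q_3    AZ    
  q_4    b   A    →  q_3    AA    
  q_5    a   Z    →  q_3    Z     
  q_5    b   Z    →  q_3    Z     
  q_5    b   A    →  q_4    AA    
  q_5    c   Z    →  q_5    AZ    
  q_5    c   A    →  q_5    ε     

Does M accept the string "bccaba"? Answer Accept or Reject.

Accept

(q_0, bccaba, Z)
  read b, top Z: go to q_0, push AZ → (q_0, ccaba, AZ)
  read c, top A: go to q_1, push A → (q_1, caba, AZ)
  read c, top A: go to q_1, push A → (q_1, aba, AZ)
  read a, top A: go to q_5, push ε → (q_5, ba, Z)
  read b, top Z: go to q_3, push Z → (q_3, a, Z)
  read a, top Z: go to q_0, push ε → (q_0, ε, ε)
All input consumed and the stack is empty.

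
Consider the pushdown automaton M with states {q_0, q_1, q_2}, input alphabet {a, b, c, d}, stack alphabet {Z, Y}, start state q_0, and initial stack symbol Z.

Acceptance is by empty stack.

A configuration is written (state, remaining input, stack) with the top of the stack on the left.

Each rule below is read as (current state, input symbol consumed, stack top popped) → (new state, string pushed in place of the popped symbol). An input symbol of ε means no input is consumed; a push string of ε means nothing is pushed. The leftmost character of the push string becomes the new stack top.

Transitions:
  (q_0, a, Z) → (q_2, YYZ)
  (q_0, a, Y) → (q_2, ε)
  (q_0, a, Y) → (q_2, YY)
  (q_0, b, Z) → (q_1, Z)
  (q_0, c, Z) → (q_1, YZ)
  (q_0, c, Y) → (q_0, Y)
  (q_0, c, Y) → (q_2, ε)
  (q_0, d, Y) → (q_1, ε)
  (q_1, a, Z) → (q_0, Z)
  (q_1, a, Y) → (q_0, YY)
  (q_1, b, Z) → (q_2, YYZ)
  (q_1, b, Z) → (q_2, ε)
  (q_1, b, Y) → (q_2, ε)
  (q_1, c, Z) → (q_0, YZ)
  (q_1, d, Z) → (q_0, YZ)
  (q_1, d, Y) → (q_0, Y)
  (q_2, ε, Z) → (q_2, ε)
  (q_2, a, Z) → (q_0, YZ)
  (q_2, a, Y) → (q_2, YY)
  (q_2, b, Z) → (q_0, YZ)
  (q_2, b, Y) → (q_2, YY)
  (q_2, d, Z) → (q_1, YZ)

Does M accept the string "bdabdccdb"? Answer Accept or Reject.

Accept

One accepting computation: (q_0, bdabdccdb, Z) ⊢ (q_1, dabdccdb, Z) ⊢ (q_0, abdccdb, YZ) ⊢ (q_2, bdccdb, Z) ⊢ (q_0, dccdb, YZ) ⊢ (q_1, ccdb, Z) ⊢ (q_0, cdb, YZ) ⊢ (q_0, db, YZ) ⊢ (q_1, b, Z) ⊢ (q_2, ε, ε)
All input consumed and the stack is empty.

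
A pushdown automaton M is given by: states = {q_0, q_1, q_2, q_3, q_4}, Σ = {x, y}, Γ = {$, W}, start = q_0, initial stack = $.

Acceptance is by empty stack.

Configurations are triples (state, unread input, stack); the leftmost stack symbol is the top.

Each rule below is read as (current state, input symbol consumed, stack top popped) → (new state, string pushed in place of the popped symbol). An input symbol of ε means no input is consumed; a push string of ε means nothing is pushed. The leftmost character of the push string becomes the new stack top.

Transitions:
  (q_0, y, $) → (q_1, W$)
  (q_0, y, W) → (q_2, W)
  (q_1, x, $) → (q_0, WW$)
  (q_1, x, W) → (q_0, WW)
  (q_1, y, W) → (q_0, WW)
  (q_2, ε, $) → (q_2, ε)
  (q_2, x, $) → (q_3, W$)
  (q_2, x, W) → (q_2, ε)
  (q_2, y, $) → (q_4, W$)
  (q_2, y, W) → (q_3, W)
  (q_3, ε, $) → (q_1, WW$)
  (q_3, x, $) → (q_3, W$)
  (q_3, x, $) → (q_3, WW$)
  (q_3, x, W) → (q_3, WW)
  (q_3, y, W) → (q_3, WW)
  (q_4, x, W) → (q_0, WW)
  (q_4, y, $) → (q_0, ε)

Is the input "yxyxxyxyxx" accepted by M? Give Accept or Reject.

Accept

One accepting computation: (q_0, yxyxxyxyxx, $) ⊢ (q_1, xyxxyxyxx, W$) ⊢ (q_0, yxxyxyxx, WW$) ⊢ (q_2, xxyxyxx, WW$) ⊢ (q_2, xyxyxx, W$) ⊢ (q_2, yxyxx, $) ⊢ (q_4, xyxx, W$) ⊢ (q_0, yxx, WW$) ⊢ (q_2, xx, WW$) ⊢ (q_2, x, W$) ⊢ (q_2, ε, $) ⊢ (q_2, ε, ε)
All input consumed and the stack is empty.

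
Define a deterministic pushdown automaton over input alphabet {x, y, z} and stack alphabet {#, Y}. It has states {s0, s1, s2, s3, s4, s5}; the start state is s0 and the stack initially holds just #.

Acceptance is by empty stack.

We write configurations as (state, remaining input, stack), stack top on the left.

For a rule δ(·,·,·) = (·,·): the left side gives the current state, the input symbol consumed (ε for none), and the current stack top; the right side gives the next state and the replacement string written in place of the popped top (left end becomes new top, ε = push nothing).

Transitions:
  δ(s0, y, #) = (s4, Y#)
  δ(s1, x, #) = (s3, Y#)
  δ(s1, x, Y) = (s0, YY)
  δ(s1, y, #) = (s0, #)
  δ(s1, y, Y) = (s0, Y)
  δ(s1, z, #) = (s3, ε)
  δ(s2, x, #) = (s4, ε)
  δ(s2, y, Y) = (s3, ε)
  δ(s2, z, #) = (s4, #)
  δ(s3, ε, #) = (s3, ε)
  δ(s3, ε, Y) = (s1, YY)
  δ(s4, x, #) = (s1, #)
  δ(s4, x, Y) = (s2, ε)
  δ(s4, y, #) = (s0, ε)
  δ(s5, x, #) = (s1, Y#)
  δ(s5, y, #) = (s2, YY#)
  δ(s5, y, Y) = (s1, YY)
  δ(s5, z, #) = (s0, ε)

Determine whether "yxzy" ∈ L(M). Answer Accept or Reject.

Accept

(s0, yxzy, #) ⊢ (s4, xzy, Y#) ⊢ (s2, zy, #) ⊢ (s4, y, #) ⊢ (s0, ε, ε)
All input consumed and the stack is empty.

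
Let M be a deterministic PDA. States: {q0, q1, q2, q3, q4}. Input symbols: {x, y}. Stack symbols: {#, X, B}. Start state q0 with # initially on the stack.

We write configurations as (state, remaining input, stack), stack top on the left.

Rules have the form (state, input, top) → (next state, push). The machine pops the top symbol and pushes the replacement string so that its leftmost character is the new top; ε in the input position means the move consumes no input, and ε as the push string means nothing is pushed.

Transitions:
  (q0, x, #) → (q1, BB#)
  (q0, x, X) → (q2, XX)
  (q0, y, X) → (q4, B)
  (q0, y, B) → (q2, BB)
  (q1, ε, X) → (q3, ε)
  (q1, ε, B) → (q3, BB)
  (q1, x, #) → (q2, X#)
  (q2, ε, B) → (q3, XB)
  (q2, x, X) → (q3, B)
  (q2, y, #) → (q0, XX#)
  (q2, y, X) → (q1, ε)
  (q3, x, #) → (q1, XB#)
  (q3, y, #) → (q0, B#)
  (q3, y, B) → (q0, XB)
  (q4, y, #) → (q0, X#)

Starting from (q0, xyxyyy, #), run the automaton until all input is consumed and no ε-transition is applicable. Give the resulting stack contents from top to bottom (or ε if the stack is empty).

BBBB#

(q0, xyxyyy, #)
  read x, top #: go to q1, push BB# → (q1, yxyyy, BB#)
  ε-move, top B: go to q3, push BB → (q3, yxyyy, BBB#)
  read y, top B: go to q0, push XB → (q0, xyyy, XBBB#)
  read x, top X: go to q2, push XX → (q2, yyy, XXBBB#)
  read y, top X: go to q1, push ε → (q1, yy, XBBB#)
  ε-move, top X: go to q3, push ε → (q3, yy, BBB#)
  read y, top B: go to q0, push XB → (q0, y, XBBB#)
  read y, top X: go to q4, push B → (q4, ε, BBBB#)
All input consumed in state q4 with stack BBBB#.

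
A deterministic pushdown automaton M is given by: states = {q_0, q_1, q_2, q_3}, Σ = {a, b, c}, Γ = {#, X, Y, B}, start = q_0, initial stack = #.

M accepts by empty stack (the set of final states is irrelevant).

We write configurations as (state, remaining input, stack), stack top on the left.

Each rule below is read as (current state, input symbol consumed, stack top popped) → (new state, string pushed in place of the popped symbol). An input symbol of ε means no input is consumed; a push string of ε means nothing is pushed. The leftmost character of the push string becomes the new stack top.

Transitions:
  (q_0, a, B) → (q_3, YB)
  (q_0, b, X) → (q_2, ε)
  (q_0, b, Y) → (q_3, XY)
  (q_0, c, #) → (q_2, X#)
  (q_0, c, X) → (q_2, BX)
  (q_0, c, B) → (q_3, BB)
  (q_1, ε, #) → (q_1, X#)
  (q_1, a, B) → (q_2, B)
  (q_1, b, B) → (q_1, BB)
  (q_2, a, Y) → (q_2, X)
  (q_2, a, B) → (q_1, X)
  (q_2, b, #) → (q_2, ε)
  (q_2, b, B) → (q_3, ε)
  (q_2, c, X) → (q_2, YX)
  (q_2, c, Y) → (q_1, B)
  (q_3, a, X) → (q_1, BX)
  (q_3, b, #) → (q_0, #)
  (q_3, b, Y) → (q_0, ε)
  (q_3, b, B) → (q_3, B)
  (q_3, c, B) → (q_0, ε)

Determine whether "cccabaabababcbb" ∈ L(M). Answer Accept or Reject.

(q_0, cccabaabababcbb, #)
  read c, top #: go to q_2, push X# → (q_2, ccabaabababcbb, X#)
  read c, top X: go to q_2, push YX → (q_2, cabaabababcbb, YX#)
  read c, top Y: go to q_1, push B → (q_1, abaabababcbb, BX#)
  read a, top B: go to q_2, push B → (q_2, baabababcbb, BX#)
  read b, top B: go to q_3, push ε → (q_3, aabababcbb, X#)
  read a, top X: go to q_1, push BX → (q_1, abababcbb, BX#)
  read a, top B: go to q_2, push B → (q_2, bababcbb, BX#)
  read b, top B: go to q_3, push ε → (q_3, ababcbb, X#)
  read a, top X: go to q_1, push BX → (q_1, babcbb, BX#)
  read b, top B: go to q_1, push BB → (q_1, abcbb, BBX#)
  read a, top B: go to q_2, push B → (q_2, bcbb, BBX#)
  read b, top B: go to q_3, push ε → (q_3, cbb, BX#)
  read c, top B: go to q_0, push ε → (q_0, bb, X#)
  read b, top X: go to q_2, push ε → (q_2, b, #)
  read b, top #: go to q_2, push ε → (q_2, ε, ε)
All input consumed and the stack is empty.

Accept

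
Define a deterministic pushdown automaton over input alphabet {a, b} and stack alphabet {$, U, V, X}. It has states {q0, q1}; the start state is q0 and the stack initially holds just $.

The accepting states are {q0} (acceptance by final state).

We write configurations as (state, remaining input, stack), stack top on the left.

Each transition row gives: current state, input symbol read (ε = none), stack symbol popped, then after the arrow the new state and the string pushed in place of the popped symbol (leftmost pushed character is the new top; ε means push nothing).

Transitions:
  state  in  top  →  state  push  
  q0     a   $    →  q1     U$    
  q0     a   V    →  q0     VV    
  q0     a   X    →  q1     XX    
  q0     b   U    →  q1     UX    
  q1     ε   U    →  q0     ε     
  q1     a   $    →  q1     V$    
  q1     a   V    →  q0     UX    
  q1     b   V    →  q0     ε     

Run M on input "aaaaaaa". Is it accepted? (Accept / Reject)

(q0, aaaaaaa, $)
  read a, top $: go to q1, push U$ → (q1, aaaaaa, U$)
  ε-move, top U: go to q0, push ε → (q0, aaaaaa, $)
  read a, top $: go to q1, push U$ → (q1, aaaaa, U$)
  ε-move, top U: go to q0, push ε → (q0, aaaaa, $)
  read a, top $: go to q1, push U$ → (q1, aaaa, U$)
  ε-move, top U: go to q0, push ε → (q0, aaaa, $)
  read a, top $: go to q1, push U$ → (q1, aaa, U$)
  ε-move, top U: go to q0, push ε → (q0, aaa, $)
  read a, top $: go to q1, push U$ → (q1, aa, U$)
  ε-move, top U: go to q0, push ε → (q0, aa, $)
  read a, top $: go to q1, push U$ → (q1, a, U$)
  ε-move, top U: go to q0, push ε → (q0, a, $)
  read a, top $: go to q1, push U$ → (q1, ε, U$)
  ε-move, top U: go to q0, push ε → (q0, ε, $)
All input consumed; state q0 ∈ F.

Accept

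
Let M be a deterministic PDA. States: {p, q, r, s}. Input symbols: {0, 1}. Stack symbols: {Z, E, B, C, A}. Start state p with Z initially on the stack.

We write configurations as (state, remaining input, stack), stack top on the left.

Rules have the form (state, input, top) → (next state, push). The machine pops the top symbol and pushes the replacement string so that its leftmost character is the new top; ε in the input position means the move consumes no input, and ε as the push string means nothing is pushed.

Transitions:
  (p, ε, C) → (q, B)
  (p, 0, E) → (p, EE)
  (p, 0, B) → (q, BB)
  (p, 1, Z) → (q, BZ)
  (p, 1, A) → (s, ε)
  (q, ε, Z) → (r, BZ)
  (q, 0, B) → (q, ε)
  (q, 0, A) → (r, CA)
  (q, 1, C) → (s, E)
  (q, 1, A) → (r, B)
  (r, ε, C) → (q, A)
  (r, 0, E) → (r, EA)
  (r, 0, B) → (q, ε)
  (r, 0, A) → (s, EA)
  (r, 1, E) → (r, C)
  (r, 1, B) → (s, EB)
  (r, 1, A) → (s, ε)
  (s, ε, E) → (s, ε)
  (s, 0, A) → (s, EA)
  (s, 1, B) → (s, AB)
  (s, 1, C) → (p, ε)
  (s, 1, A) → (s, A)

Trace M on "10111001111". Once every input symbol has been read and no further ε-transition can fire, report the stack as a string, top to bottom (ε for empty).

ABZ

(p, 10111001111, Z)
  read 1, top Z: go to q, push BZ → (q, 0111001111, BZ)
  read 0, top B: go to q, push ε → (q, 111001111, Z)
  ε-move, top Z: go to r, push BZ → (r, 111001111, BZ)
  read 1, top B: go to s, push EB → (s, 11001111, EBZ)
  ε-move, top E: go to s, push ε → (s, 11001111, BZ)
  read 1, top B: go to s, push AB → (s, 1001111, ABZ)
  read 1, top A: go to s, push A → (s, 001111, ABZ)
  read 0, top A: go to s, push EA → (s, 01111, EABZ)
  ε-move, top E: go to s, push ε → (s, 01111, ABZ)
  read 0, top A: go to s, push EA → (s, 1111, EABZ)
  ε-move, top E: go to s, push ε → (s, 1111, ABZ)
  read 1, top A: go to s, push A → (s, 111, ABZ)
  read 1, top A: go to s, push A → (s, 11, ABZ)
  read 1, top A: go to s, push A → (s, 1, ABZ)
  read 1, top A: go to s, push A → (s, ε, ABZ)
All input consumed in state s with stack ABZ.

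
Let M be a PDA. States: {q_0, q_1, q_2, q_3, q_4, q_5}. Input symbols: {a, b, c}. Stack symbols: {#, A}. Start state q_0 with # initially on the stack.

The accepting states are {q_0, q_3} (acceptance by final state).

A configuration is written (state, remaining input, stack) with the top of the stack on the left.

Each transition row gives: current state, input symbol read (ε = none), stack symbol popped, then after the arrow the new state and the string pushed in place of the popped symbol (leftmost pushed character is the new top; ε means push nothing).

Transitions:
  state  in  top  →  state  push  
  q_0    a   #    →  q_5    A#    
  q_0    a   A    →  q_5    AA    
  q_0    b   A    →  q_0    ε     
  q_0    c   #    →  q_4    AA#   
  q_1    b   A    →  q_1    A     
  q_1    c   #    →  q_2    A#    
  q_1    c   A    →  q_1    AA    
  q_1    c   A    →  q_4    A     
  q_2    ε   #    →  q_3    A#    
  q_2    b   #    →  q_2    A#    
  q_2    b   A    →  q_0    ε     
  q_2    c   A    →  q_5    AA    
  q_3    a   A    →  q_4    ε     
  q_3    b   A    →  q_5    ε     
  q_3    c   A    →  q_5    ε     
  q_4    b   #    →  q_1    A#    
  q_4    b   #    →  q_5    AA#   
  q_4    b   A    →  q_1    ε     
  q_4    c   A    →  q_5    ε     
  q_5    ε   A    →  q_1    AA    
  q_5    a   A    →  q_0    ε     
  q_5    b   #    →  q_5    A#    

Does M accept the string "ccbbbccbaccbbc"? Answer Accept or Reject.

Reject

No computation consumes all input and reaches a final state.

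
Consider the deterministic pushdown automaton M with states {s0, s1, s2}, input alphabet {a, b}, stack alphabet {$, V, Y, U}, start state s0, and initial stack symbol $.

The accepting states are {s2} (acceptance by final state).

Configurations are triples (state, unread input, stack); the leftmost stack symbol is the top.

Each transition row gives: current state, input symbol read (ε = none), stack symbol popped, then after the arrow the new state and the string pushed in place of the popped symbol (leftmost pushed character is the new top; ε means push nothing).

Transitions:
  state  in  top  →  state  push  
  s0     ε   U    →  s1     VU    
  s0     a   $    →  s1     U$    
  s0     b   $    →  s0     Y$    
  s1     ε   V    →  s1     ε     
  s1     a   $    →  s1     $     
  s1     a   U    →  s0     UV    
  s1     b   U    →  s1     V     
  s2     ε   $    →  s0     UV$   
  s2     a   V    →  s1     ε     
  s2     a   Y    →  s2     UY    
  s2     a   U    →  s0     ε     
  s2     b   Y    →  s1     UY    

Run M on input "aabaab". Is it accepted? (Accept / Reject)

(s0, aabaab, $)
  read a, top $: go to s1, push U$ → (s1, abaab, U$)
  read a, top U: go to s0, push UV → (s0, baab, UV$)
  ε-move, top U: go to s1, push VU → (s1, baab, VUV$)
  ε-move, top V: go to s1, push ε → (s1, baab, UV$)
  read b, top U: go to s1, push V → (s1, aab, VV$)
  ε-move, top V: go to s1, push ε → (s1, aab, V$)
  ε-move, top V: go to s1, push ε → (s1, aab, $)
  read a, top $: go to s1, push $ → (s1, ab, $)
  read a, top $: go to s1, push $ → (s1, b, $)
No transition applies at (s1, b, $); input not fully consumed.

Reject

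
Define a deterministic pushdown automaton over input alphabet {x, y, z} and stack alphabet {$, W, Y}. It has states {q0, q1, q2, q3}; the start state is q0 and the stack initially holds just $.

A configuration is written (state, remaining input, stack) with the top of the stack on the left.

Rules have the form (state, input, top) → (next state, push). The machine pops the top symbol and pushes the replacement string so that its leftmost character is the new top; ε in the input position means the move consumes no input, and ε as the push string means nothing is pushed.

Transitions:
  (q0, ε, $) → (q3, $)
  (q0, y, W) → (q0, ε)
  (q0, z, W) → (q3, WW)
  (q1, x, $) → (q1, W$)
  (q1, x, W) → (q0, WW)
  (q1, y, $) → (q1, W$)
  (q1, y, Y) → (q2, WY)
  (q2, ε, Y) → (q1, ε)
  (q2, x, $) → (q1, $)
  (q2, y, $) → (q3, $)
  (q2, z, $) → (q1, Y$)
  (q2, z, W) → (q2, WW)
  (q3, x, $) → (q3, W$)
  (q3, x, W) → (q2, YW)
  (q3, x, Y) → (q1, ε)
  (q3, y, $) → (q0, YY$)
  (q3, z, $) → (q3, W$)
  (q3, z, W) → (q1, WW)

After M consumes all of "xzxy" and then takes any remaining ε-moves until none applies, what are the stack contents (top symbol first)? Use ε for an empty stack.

WW$

(q0, xzxy, $) ⊢ (q3, xzxy, $) ⊢ (q3, zxy, W$) ⊢ (q1, xy, WW$) ⊢ (q0, y, WWW$) ⊢ (q0, ε, WW$)
All input consumed in state q0 with stack WW$.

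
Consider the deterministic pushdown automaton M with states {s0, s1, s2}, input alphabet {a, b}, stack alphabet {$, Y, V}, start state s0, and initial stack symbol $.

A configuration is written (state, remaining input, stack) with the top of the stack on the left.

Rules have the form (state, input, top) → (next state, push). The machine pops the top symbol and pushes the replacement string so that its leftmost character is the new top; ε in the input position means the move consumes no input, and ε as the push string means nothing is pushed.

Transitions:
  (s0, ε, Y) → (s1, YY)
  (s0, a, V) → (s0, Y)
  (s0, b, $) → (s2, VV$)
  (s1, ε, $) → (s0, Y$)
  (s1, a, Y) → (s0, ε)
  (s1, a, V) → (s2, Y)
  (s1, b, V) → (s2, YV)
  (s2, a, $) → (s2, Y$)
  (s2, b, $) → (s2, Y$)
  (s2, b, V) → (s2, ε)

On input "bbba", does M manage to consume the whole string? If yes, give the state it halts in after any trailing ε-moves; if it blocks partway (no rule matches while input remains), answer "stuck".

s2

(s0, bbba, $)
  read b, top $: go to s2, push VV$ → (s2, bba, VV$)
  read b, top V: go to s2, push ε → (s2, ba, V$)
  read b, top V: go to s2, push ε → (s2, a, $)
  read a, top $: go to s2, push Y$ → (s2, ε, Y$)
All input consumed; M is in state s2.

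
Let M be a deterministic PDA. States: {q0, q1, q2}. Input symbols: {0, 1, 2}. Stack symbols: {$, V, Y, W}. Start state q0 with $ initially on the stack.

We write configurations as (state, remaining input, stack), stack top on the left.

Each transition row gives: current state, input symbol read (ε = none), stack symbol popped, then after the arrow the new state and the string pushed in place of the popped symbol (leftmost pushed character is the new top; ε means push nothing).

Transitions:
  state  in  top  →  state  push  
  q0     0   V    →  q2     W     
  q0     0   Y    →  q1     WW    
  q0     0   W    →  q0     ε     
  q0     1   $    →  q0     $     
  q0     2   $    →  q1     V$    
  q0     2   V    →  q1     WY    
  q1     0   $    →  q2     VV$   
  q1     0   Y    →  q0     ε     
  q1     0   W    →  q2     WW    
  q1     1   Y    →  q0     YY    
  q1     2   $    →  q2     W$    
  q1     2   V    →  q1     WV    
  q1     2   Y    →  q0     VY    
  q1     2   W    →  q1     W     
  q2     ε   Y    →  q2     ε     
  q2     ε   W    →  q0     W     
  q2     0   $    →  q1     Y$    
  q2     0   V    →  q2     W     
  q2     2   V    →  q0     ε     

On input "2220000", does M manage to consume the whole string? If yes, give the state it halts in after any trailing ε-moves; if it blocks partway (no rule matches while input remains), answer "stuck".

q0

(q0, 2220000, $) ⊢ (q1, 220000, V$) ⊢ (q1, 20000, WV$) ⊢ (q1, 0000, WV$) ⊢ (q2, 000, WWV$) ⊢ (q0, 000, WWV$) ⊢ (q0, 00, WV$) ⊢ (q0, 0, V$) ⊢ (q2, ε, W$) ⊢ (q0, ε, W$)
All input consumed; M is in state q0.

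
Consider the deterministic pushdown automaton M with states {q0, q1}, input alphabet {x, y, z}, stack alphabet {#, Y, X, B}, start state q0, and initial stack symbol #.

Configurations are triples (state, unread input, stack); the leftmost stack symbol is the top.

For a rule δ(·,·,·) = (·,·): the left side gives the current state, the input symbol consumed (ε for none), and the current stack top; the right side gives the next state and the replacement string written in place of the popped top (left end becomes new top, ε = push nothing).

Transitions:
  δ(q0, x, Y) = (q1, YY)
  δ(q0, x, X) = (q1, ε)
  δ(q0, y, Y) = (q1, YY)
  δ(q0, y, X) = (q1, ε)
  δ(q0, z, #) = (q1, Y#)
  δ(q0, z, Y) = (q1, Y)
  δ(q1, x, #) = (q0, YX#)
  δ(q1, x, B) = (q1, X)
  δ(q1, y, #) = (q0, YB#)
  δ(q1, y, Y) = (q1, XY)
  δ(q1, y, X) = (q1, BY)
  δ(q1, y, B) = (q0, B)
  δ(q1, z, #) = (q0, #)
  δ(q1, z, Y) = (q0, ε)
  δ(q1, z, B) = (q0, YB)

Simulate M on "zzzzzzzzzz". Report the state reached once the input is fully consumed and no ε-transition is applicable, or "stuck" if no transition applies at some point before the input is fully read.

(q0, zzzzzzzzzz, #)
  read z, top #: go to q1, push Y# → (q1, zzzzzzzzz, Y#)
  read z, top Y: go to q0, push ε → (q0, zzzzzzzz, #)
  read z, top #: go to q1, push Y# → (q1, zzzzzzz, Y#)
  read z, top Y: go to q0, push ε → (q0, zzzzzz, #)
  read z, top #: go to q1, push Y# → (q1, zzzzz, Y#)
  read z, top Y: go to q0, push ε → (q0, zzzz, #)
  read z, top #: go to q1, push Y# → (q1, zzz, Y#)
  read z, top Y: go to q0, push ε → (q0, zz, #)
  read z, top #: go to q1, push Y# → (q1, z, Y#)
  read z, top Y: go to q0, push ε → (q0, ε, #)
All input consumed; M is in state q0.

q0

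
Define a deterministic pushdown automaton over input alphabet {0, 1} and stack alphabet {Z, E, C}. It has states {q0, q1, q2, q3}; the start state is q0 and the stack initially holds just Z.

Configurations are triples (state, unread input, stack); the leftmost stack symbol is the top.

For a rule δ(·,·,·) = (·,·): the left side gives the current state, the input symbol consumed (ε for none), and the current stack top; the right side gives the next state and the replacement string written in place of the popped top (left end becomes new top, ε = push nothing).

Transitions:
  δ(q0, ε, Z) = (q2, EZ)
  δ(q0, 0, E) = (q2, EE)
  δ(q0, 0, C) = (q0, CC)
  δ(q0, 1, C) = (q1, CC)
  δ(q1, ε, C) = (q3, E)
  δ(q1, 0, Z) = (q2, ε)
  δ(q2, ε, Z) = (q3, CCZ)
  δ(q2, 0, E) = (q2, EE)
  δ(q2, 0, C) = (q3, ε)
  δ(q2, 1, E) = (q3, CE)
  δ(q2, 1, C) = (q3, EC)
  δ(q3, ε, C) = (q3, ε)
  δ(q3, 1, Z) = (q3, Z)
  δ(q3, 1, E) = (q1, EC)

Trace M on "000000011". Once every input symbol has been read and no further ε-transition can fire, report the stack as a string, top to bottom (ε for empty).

(q0, 000000011, Z) ⊢ (q2, 000000011, EZ) ⊢ (q2, 00000011, EEZ) ⊢ (q2, 0000011, EEEZ) ⊢ (q2, 000011, EEEEZ) ⊢ (q2, 00011, EEEEEZ) ⊢ (q2, 0011, EEEEEEZ) ⊢ (q2, 011, EEEEEEEZ) ⊢ (q2, 11, EEEEEEEEZ) ⊢ (q3, 1, CEEEEEEEEZ) ⊢ (q3, 1, EEEEEEEEZ) ⊢ (q1, ε, ECEEEEEEEZ)
All input consumed in state q1 with stack ECEEEEEEEZ.

ECEEEEEEEZ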